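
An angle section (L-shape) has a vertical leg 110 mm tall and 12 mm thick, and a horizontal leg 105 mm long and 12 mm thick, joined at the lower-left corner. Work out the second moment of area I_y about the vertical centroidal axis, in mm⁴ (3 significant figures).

Decompose the section into non-overlapping parts with the origin at the bottom-left of its bounding rectangle.
Vertical leg: 12 × 110, A = 1 320 mm², x = 6 mm, Ī = 15 840 mm⁴.
Horizontal leg (remainder): 93 × 12, A = 1 116 mm², x = 58.5 mm, Ī = 804 357 mm⁴.
Centroid: x̄ = ΣA·x / ΣA = 30.052 mm.
Transfer each piece to the vertical centroidal axis using Ī + A·d² with d = x − 30.052:
  vertical leg: d = -24.052 mm → contributes +779 441 mm⁴
  horizontal leg (remainder): d = 28.448 mm → contributes +1 707 541 mm⁴
Total I = 2 486 981 mm⁴.

I_y ≈ 2.49 × 10⁶ mm⁴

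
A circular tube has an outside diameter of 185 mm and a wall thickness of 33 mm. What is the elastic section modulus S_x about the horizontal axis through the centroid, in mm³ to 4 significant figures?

S_x ≈ 5.152 × 10⁵ mm³

Split into non-overlapping primitives; take the origin at the lower-left of the bounding box.
Outer circle: ⌀185, A = 26880.3 mm², y = 92.5 mm, Ī = 57 498 539 mm⁴.
Bore (subtracted): ⌀119, A = 11 122 mm², y = 92.5 mm, Ī = 9 843 686 mm⁴.
By symmetry the centroid is at mid-height, ȳ = 92.5 mm.
All pieces are centred on the horizontal axis through the centroid, so I = ΣĪ (holes subtracted) = 47 654 854 mm⁴.
Extreme fibre distance c = 92.5 mm; S = I/c = 515 188 mm³.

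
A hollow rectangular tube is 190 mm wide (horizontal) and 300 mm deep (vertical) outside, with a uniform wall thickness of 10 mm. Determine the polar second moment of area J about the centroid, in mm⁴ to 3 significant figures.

J ≈ 1.73 × 10⁸ mm⁴

Decompose the section into non-overlapping parts with the origin at the bottom-left of its bounding rectangle.
Outer rectangle: 190 × 300, A = 57 000 mm², y = 150 mm, Ī = 427 500 000 mm⁴.
Inner void (subtracted): 170 × 280, A = 47 600 mm², y = 150 mm, Ī = 310 986 667 mm⁴.
By symmetry the centroid is at mid-height, ȳ = 150 mm.
All pieces are centred on the centroidal x-axis, so I = ΣĪ (holes subtracted) = 116 513 333 mm⁴.
Repeating about the centroidal y-axis gives I_y = 56 838 333 mm⁴.
Polar second moment: J = I_x + I_y = 173 351 667 mm⁴.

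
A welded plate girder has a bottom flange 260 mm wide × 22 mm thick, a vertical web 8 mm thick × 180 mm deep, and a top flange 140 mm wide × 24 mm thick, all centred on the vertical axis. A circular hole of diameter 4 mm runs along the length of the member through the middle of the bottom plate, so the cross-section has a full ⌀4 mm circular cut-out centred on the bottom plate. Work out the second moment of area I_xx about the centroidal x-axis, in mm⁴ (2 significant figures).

Split into non-overlapping primitives; take the origin at the lower-left of the bounding box.
Bottom plate: 260 × 22, A = 5 720 mm², y = 11 mm, Ī = 230 707 mm⁴.
Web plate: 8 × 180, A = 1 440 mm², y = 112 mm, Ī = 3 888 000 mm⁴.
Top plate: 140 × 24, A = 3 360 mm², y = 214 mm, Ī = 161 280 mm⁴.
Hole (subtracted): ⌀4, A = 12.57 mm², y = 11 mm, Ī = 12.57 mm⁴.
Centroid: ȳ = ΣA·y / ΣA = 89.76 mm.
Transfer each piece to the centroidal x-axis using Ī + A·d² with d = y − 89.76:
  bottom plate: d = -78.76 mm → contributes +35 708 755 mm⁴
  web plate: d = 22.24 mm → contributes +4 600 527 mm⁴
  top plate: d = 124.2 mm → contributes +52 028 434 mm⁴
  hole: d = -78.76 mm → contributes −77 955 mm⁴
Total I = 92 259 760 mm⁴.

I_xx ≈ 9.2 × 10⁷ mm⁴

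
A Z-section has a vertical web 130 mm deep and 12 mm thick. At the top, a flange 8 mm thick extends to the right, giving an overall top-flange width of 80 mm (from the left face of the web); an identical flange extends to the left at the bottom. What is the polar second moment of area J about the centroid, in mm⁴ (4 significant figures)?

J ≈ 8.430 × 10⁶ mm⁴

Decompose the section into non-overlapping parts with the origin at the bottom-left of its bounding rectangle.
Web: 12 × 130, A = 1 560 mm², y = 65 mm, Ī = 2 197 000 mm⁴.
Top flange (beyond web): 68 × 8, A = 544 mm², y = 126 mm, Ī = 2901.33 mm⁴.
Bottom flange (beyond web): 68 × 8, A = 544 mm², y = 4 mm, Ī = 2901.33 mm⁴.
Centroid: ȳ = ΣA·y / ΣA = 65 mm.
Transfer each piece to the centroidal x-axis using Ī + A·d² with d = y − 65:
  web: d = 0 mm → contributes +2 197 000 mm⁴
  top flange (beyond web): d = 61 mm → contributes +2 027 125 mm⁴
  bottom flange (beyond web): d = -61 mm → contributes +2 027 125 mm⁴
Total I = 6 251 251 mm⁴.
For the y-axis: x̄ = 74 mm.
Repeating about the centroidal y-axis gives I_y = 2 178 763 mm⁴.
Polar second moment: J = I_x + I_y = 8 430 013 mm⁴.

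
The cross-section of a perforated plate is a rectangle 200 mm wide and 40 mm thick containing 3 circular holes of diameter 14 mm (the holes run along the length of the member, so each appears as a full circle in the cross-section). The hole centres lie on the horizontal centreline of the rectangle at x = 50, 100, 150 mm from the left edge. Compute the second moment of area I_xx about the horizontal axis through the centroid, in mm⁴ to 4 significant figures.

Break the section into simple shapes (no overlaps), measuring from the bottom-left corner of the bounding box.
Plate: 200 × 40, A = 8 000 mm², y = 20 mm, Ī = 1 066 667 mm⁴.
Hole 1 (subtracted): ⌀14, A = 153.938 mm², y = 20 mm, Ī = 1885.74 mm⁴.
Hole 2 (subtracted): ⌀14, A = 153.938 mm², y = 20 mm, Ī = 1885.74 mm⁴.
Hole 3 (subtracted): ⌀14, A = 153.938 mm², y = 20 mm, Ī = 1885.74 mm⁴.
By symmetry the centroid is at mid-height, ȳ = 20 mm.
All pieces are centred on the horizontal axis through the centroid, so I = ΣĪ (holes subtracted) = 1 061 009 mm⁴.

I_xx ≈ 1.061 × 10⁶ mm⁴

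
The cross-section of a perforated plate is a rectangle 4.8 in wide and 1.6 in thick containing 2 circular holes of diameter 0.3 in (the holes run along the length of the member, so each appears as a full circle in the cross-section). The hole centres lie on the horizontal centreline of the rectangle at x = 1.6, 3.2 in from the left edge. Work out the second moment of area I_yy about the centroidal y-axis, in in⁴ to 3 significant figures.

Decompose the section into non-overlapping parts with the origin at the bottom-left of its bounding rectangle.
Plate: 4.8 × 1.6, A = 7.68 in², x = 2.4 in, Ī = 14.746 in⁴.
Hole 1 (subtracted): ⌀0.3, A = 0.070686 in², x = 1.6 in, Ī = 0.00039761 in⁴.
Hole 2 (subtracted): ⌀0.3, A = 0.070686 in², x = 3.2 in, Ī = 0.00039761 in⁴.
By symmetry the centroid is at mid-width, x̄ = 2.4 in.
Transfer each piece to the centroidal y-axis using Ī + A·d² with d = x − 2.4:
  plate: d = 0 in → contributes +14.746 in⁴
  hole 1: d = -0.8 in → contributes −0.045637 in⁴
  hole 2: d = 0.8 in → contributes −0.045637 in⁴
Total I = 14.654 in⁴.

I_yy ≈ 14.7 in⁴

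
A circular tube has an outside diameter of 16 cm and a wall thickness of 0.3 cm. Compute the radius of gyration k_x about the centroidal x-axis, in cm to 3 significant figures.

k_x ≈ 5.55 cm

Break the section into simple shapes (no overlaps), measuring from the bottom-left corner of the bounding box.
Outer circle: ⌀16, A = 201.06 cm², y = 8 cm, Ī = 3 217 cm⁴.
Bore (subtracted): ⌀15.4, A = 186.27 cm², y = 8 cm, Ī = 2760.9 cm⁴.
By symmetry the centroid is at mid-height, ȳ = 8 cm.
All pieces are centred on the centroidal x-axis, so I = ΣĪ (holes subtracted) = 456.08 cm⁴.
Radius of gyration: k = √(I/A) = √(456.08 / 14.797) = 5.5518 cm.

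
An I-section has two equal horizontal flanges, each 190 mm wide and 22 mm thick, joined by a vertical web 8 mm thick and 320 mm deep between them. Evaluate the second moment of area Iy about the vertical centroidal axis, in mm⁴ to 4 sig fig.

Iy ≈ 2.516 × 10⁷ mm⁴

Split into non-overlapping primitives; take the origin at the lower-left of the bounding box.
Bottom flange: 190 × 22, A = 4 180 mm², x = 95 mm, Ī = 12 574 833 mm⁴.
Web: 8 × 320, A = 2 560 mm², x = 95 mm, Ī = 13653.3 mm⁴.
Top flange: 190 × 22, A = 4 180 mm², x = 95 mm, Ī = 12 574 833 mm⁴.
By symmetry the centroid is at mid-width, x̄ = 95 mm.
All pieces are centred on the vertical centroidal axis, so I = ΣĪ = 25 163 320 mm⁴.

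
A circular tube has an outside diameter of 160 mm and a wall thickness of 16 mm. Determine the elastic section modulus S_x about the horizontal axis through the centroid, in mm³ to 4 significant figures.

S_x ≈ 2.374 × 10⁵ mm³

Decompose the section into non-overlapping parts with the origin at the bottom-left of its bounding rectangle.
Outer circle: ⌀160, A = 20106.2 mm², y = 80 mm, Ī = 32 169 909 mm⁴.
Bore (subtracted): ⌀128, A = 12 868 mm², y = 80 mm, Ī = 13 176 795 mm⁴.
By symmetry the centroid is at mid-height, ȳ = 80 mm.
All pieces are centred on the horizontal axis through the centroid, so I = ΣĪ (holes subtracted) = 18 993 114 mm⁴.
Extreme fibre distance c = 80 mm; S = I/c = 237 414 mm³.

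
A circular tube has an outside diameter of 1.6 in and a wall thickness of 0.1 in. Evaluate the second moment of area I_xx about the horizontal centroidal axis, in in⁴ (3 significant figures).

Decompose the section into non-overlapping parts with the origin at the bottom-left of its bounding rectangle.
Outer circle: ⌀1.6, A = 2.0106 in², y = 0.8 in, Ī = 0.3217 in⁴.
Bore (subtracted): ⌀1.4, A = 1.5394 in², y = 0.8 in, Ī = 0.18857 in⁴.
By symmetry the centroid is at mid-height, ȳ = 0.8 in.
All pieces are centred on the horizontal centroidal axis, so I = ΣĪ (holes subtracted) = 0.13312 in⁴.

I_xx ≈ 0.133 in⁴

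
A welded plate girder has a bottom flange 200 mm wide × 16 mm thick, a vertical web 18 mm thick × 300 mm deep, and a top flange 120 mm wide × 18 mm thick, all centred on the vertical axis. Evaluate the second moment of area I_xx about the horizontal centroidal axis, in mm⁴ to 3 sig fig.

Break the section into simple shapes (no overlaps), measuring from the bottom-left corner of the bounding box.
Bottom plate: 200 × 16, A = 3 200 mm², y = 8 mm, Ī = 68 267 mm⁴.
Web plate: 18 × 300, A = 5 400 mm², y = 166 mm, Ī = 40 500 000 mm⁴.
Top plate: 120 × 18, A = 2 160 mm², y = 325 mm, Ī = 58 320 mm⁴.
Centroid: ȳ = ΣA·y / ΣA = 150.93 mm.
Transfer each piece to the horizontal centroidal axis using Ī + A·d² with d = y − 150.93:
  bottom plate: d = -142.93 mm → contributes +65 440 440 mm⁴
  web plate: d = 15.071 mm → contributes +41 726 469 mm⁴
  top plate: d = 174.07 mm → contributes +65 507 583 mm⁴
Total I = 172 674 493 mm⁴.

I_xx ≈ 1.73 × 10⁸ mm⁴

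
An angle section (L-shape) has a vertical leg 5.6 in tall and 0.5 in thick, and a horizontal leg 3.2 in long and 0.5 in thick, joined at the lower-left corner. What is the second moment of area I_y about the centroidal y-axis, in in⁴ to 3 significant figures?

Treat the section as a set of non-overlapping primitives; coordinates are from the bounding-box lower-left.
Vertical leg: 0.5 × 5.6, A = 2.8 in², x = 0.25 in, Ī = 0.058333 in⁴.
Horizontal leg (remainder): 2.7 × 0.5, A = 1.35 in², x = 1.85 in, Ī = 0.82013 in⁴.
Centroid: x̄ = ΣA·x / ΣA = 0.77048 in.
Transfer each piece to the centroidal y-axis using Ī + A·d² with d = x − 0.77048:
  vertical leg: d = -0.52048 in → contributes +0.81686 in⁴
  horizontal leg (remainder): d = 1.0795 in → contributes +2.3934 in⁴
Total I = 3.2102 in⁴.

I_y ≈ 3.21 in⁴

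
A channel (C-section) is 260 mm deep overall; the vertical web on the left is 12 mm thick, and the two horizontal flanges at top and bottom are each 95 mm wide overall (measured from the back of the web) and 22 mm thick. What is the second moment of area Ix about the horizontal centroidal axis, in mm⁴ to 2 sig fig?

Ix ≈ 6.9 × 10⁷ mm⁴

Break the section into simple shapes (no overlaps), measuring from the bottom-left corner of the bounding box.
Web: 12 × 260, A = 3 120 mm², y = 130 mm, Ī = 17 576 000 mm⁴.
Top flange (beyond web): 83 × 22, A = 1 826 mm², y = 249 mm, Ī = 73 649 mm⁴.
Bottom flange (beyond web): 83 × 22, A = 1 826 mm², y = 11 mm, Ī = 73 649 mm⁴.
By symmetry the centroid is at mid-height, ȳ = 130 mm.
Transfer each piece to the horizontal centroidal axis using Ī + A·d² with d = y − 130:
  web: d = 0 mm → contributes +17 576 000 mm⁴
  top flange (beyond web): d = 119 mm → contributes +25 931 635 mm⁴
  bottom flange (beyond web): d = -119 mm → contributes +25 931 635 mm⁴
Total I = 69 439 269 mm⁴.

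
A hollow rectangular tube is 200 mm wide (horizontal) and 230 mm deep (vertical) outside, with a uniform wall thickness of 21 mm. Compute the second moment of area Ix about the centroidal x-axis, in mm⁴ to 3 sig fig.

Treat the section as a set of non-overlapping primitives; coordinates are from the bounding-box lower-left.
Outer rectangle: 200 × 230, A = 46 000 mm², y = 115 mm, Ī = 202 783 333 mm⁴.
Inner void (subtracted): 158 × 188, A = 29 704 mm², y = 115 mm, Ī = 87 488 181 mm⁴.
By symmetry the centroid is at mid-height, ȳ = 115 mm.
All pieces are centred on the centroidal x-axis, so I = ΣĪ (holes subtracted) = 115 295 152 mm⁴.

Ix ≈ 1.15 × 10⁸ mm⁴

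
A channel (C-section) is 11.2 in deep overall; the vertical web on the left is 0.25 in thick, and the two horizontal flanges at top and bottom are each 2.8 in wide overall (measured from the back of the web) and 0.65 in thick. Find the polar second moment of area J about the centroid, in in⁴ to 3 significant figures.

J ≈ 126 in⁴

Decompose the section into non-overlapping parts with the origin at the bottom-left of its bounding rectangle.
Web: 0.25 × 11.2, A = 2.8 in², y = 5.6 in, Ī = 29.269 in⁴.
Top flange (beyond web): 2.55 × 0.65, A = 1.6575 in², y = 10.875 in, Ī = 0.058358 in⁴.
Bottom flange (beyond web): 2.55 × 0.65, A = 1.6575 in², y = 0.325 in, Ī = 0.058358 in⁴.
By symmetry the centroid is at mid-height, ȳ = 5.6 in.
Transfer each piece to the centroidal x-axis using Ī + A·d² with d = y − 5.6:
  web: d = 0 in → contributes +29.269 in⁴
  top flange (beyond web): d = 5.275 in → contributes +46.179 in⁴
  bottom flange (beyond web): d = -5.275 in → contributes +46.179 in⁴
Total I = 121.63 in⁴.
For the y-axis: x̄ = 0.88395 in.
Repeating about the centroidal y-axis gives I_y = 4.786 in⁴.
Polar second moment: J = I_x + I_y = 126.41 in⁴.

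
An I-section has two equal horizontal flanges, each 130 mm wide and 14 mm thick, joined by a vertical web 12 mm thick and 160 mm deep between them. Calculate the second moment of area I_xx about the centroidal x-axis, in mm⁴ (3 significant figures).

I_xx ≈ 3.17 × 10⁷ mm⁴

Break the section into simple shapes (no overlaps), measuring from the bottom-left corner of the bounding box.
Bottom flange: 130 × 14, A = 1 820 mm², y = 7 mm, Ī = 29 727 mm⁴.
Web: 12 × 160, A = 1 920 mm², y = 94 mm, Ī = 4 096 000 mm⁴.
Top flange: 130 × 14, A = 1 820 mm², y = 181 mm, Ī = 29 727 mm⁴.
By symmetry the centroid is at mid-height, ȳ = 94 mm.
Transfer each piece to the centroidal x-axis using Ī + A·d² with d = y − 94:
  bottom flange: d = -87 mm → contributes +13 805 307 mm⁴
  web: d = 0 mm → contributes +4 096 000 mm⁴
  top flange: d = 87 mm → contributes +13 805 307 mm⁴
Total I = 31 706 613 mm⁴.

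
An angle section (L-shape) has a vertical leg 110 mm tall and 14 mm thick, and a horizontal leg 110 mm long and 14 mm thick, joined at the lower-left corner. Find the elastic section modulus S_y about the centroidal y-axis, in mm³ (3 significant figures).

S_y ≈ 4.17 × 10⁴ mm³

Treat the section as a set of non-overlapping primitives; coordinates are from the bounding-box lower-left.
Vertical leg: 14 × 110, A = 1 540 mm², x = 7 mm, Ī = 25 153 mm⁴.
Horizontal leg (remainder): 96 × 14, A = 1 344 mm², x = 62 mm, Ī = 1 032 192 mm⁴.
Centroid: x̄ = ΣA·x / ΣA = 32.631 mm.
Transfer each piece to the centroidal y-axis using Ī + A·d² with d = x − 32.631:
  vertical leg: d = -25.631 mm → contributes +1 036 859 mm⁴
  horizontal leg (remainder): d = 29.369 mm → contributes +2 191 438 mm⁴
Total I = 3 228 297 mm⁴.
Extreme fibre distance c = 77.369 mm; S = I/c = 41 726 mm³.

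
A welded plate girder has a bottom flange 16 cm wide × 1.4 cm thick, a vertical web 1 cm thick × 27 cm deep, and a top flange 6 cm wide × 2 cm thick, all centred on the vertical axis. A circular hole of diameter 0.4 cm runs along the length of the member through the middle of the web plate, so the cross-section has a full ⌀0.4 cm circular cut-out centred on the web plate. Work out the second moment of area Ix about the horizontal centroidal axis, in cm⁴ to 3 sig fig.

Ix ≈ 8350 cm⁴

Split into non-overlapping primitives; take the origin at the lower-left of the bounding box.
Bottom plate: 16 × 1.4, A = 22.4 cm², y = 0.7 cm, Ī = 3.6587 cm⁴.
Web plate: 1 × 27, A = 27 cm², y = 14.9 cm, Ī = 1640.3 cm⁴.
Top plate: 6 × 2, A = 12 cm², y = 29.4 cm, Ī = 4 cm⁴.
Hole (subtracted): ⌀0.4, A = 0.12566 cm², y = 14.9 cm, Ī = 0.0012566 cm⁴.
Centroid: ȳ = ΣA·y / ΣA = 12.549 cm.
Transfer each piece to the horizontal centroidal axis using Ī + A·d² with d = y − 12.549:
  bottom plate: d = -11.849 cm → contributes +3148.4 cm⁴
  web plate: d = 2.3514 cm → contributes +1789.5 cm⁴
  top plate: d = 16.851 cm → contributes +3411.6 cm⁴
  hole: d = 2.3514 cm → contributes −0.69606 cm⁴
Total I = 8348.9 cm⁴.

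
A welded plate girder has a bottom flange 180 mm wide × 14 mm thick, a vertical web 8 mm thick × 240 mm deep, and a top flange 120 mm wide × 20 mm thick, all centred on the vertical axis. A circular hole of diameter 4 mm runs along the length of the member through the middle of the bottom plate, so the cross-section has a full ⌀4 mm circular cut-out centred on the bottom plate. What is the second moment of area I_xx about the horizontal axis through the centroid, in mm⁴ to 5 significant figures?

Split into non-overlapping primitives; take the origin at the lower-left of the bounding box.
Bottom plate: 180 × 14, A = 2 520 mm², y = 7 mm, Ī = 41 160 mm⁴.
Web plate: 8 × 240, A = 1 920 mm², y = 134 mm, Ī = 9 216 000 mm⁴.
Top plate: 120 × 20, A = 2 400 mm², y = 264 mm, Ī = 80 000 mm⁴.
Hole (subtracted): ⌀4, A = 12.56637 mm², y = 7 mm, Ī = 12.56637 mm⁴.
Centroid: ȳ = ΣA·y / ΣA = 133.0562 mm.
Transfer each piece to the horizontal axis through the centroid using Ī + A·d² with d = y − 133.0562:
  bottom plate: d = -126.0562 mm → contributes +40 084 346 mm⁴
  web plate: d = 0.9438497 mm → contributes +9 217 710 mm⁴
  top plate: d = 130.9438 mm → contributes +41 231 100 mm⁴
  hole: d = -126.0562 mm → contributes −199694.1 mm⁴
Total I = 90 333 462 mm⁴.

I_xx ≈ 9.0333 × 10⁷ mm⁴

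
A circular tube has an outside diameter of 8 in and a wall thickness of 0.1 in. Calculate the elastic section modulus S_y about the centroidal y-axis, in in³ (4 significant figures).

Treat the section as a set of non-overlapping primitives; coordinates are from the bounding-box lower-left.
Outer circle: ⌀8, A = 50.2655 in², x = 4 in, Ī = 201.062 in⁴.
Bore (subtracted): ⌀7.8, A = 47.7836 in², x = 4 in, Ī = 181.697 in⁴.
By symmetry the centroid is at mid-width, x̄ = 4 in.
All pieces are centred on the centroidal y-axis, so I = ΣĪ (holes subtracted) = 19.3647 in⁴.
Extreme fibre distance c = 4 in; S = I/c = 4.84117 in³.

S_y ≈ 4.841 in³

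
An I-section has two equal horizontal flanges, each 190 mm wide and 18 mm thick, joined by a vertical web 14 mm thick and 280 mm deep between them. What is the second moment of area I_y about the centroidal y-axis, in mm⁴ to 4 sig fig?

Decompose the section into non-overlapping parts with the origin at the bottom-left of its bounding rectangle.
Bottom flange: 190 × 18, A = 3 420 mm², x = 95 mm, Ī = 10 288 500 mm⁴.
Web: 14 × 280, A = 3 920 mm², x = 95 mm, Ī = 64026.7 mm⁴.
Top flange: 190 × 18, A = 3 420 mm², x = 95 mm, Ī = 10 288 500 mm⁴.
By symmetry the centroid is at mid-width, x̄ = 95 mm.
All pieces are centred on the centroidal y-axis, so I = ΣĪ = 20 641 027 mm⁴.

I_y ≈ 2.064 × 10⁷ mm⁴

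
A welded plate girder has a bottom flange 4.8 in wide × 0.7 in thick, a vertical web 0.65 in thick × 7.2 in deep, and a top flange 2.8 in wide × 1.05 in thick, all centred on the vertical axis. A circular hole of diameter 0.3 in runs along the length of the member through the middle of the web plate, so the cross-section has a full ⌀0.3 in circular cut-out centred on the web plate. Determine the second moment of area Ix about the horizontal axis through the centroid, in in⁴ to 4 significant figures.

Treat the section as a set of non-overlapping primitives; coordinates are from the bounding-box lower-left.
Bottom plate: 4.8 × 0.7, A = 3.36 in², y = 0.35 in, Ī = 0.1372 in⁴.
Web plate: 0.65 × 7.2, A = 4.68 in², y = 4.3 in, Ī = 20.2176 in⁴.
Top plate: 2.8 × 1.05, A = 2.94 in², y = 8.425 in, Ī = 0.270113 in⁴.
Hole (subtracted): ⌀0.3, A = 0.0706858 in², y = 4.3 in, Ī = 0.000397608 in⁴.
Centroid: ȳ = ΣA·y / ΣA = 4.19509 in.
Transfer each piece to the horizontal axis through the centroid using Ī + A·d² with d = y − 4.19509:
  bottom plate: d = -3.84509 in → contributes +49.8138 in⁴
  web plate: d = 0.10491 in → contributes +20.2691 in⁴
  top plate: d = 4.22991 in → contributes +52.873 in⁴
  hole: d = 0.10491 in → contributes −0.00117559 in⁴
Total I = 122.955 in⁴.

Ix ≈ 123.0 in⁴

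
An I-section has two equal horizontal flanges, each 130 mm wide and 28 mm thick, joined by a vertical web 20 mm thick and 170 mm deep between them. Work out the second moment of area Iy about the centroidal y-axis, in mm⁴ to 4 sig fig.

Iy ≈ 1.037 × 10⁷ mm⁴

Decompose the section into non-overlapping parts with the origin at the bottom-left of its bounding rectangle.
Bottom flange: 130 × 28, A = 3 640 mm², x = 65 mm, Ī = 5 126 333 mm⁴.
Web: 20 × 170, A = 3 400 mm², x = 65 mm, Ī = 113 333 mm⁴.
Top flange: 130 × 28, A = 3 640 mm², x = 65 mm, Ī = 5 126 333 mm⁴.
By symmetry the centroid is at mid-width, x̄ = 65 mm.
All pieces are centred on the centroidal y-axis, so I = ΣĪ = 10 366 000 mm⁴.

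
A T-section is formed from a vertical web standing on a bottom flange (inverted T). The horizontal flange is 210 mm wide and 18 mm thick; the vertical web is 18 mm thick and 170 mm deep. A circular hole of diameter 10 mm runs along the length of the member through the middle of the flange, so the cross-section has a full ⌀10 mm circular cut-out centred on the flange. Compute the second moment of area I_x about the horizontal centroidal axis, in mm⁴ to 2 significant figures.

Treat the section as a set of non-overlapping primitives; coordinates are from the bounding-box lower-left.
Flange: 210 × 18, A = 3 780 mm², y = 9 mm, Ī = 102 060 mm⁴.
Web: 18 × 170, A = 3 060 mm², y = 103 mm, Ī = 7 369 500 mm⁴.
Hole (subtracted): ⌀10, A = 78.54 mm², y = 9 mm, Ī = 490.9 mm⁴.
Centroid: ȳ = ΣA·y / ΣA = 51.54 mm.
Transfer each piece to the horizontal centroidal axis using Ī + A·d² with d = y − 51.54:
  flange: d = -42.54 mm → contributes +6 942 899 mm⁴
  web: d = 51.46 mm → contributes +15 472 434 mm⁴
  hole: d = -42.54 mm → contributes −142 628 mm⁴
Total I = 22 272 705 mm⁴.

I_x ≈ 2.2 × 10⁷ mm⁴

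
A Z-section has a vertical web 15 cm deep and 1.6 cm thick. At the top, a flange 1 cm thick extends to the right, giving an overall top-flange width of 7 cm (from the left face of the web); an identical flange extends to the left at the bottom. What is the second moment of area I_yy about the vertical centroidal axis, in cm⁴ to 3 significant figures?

Decompose the section into non-overlapping parts with the origin at the bottom-left of its bounding rectangle.
Web: 1.6 × 15, A = 24 cm², x = 6.2 cm, Ī = 5.12 cm⁴.
Top flange (beyond web): 5.4 × 1, A = 5.4 cm², x = 9.7 cm, Ī = 13.122 cm⁴.
Bottom flange (beyond web): 5.4 × 1, A = 5.4 cm², x = 2.7 cm, Ī = 13.122 cm⁴.
Centroid: x̄ = ΣA·x / ΣA = 6.2 cm.
Transfer each piece to the vertical centroidal axis using Ī + A·d² with d = x − 6.2:
  web: d = 0 cm → contributes +5.12 cm⁴
  top flange (beyond web): d = 3.5 cm → contributes +79.272 cm⁴
  bottom flange (beyond web): d = -3.5 cm → contributes +79.272 cm⁴
Total I = 163.66 cm⁴.

I_yy ≈ 164 cm⁴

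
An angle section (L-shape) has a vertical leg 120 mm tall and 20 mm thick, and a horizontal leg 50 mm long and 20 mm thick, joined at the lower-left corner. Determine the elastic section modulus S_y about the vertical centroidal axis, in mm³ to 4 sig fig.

Split into non-overlapping primitives; take the origin at the lower-left of the bounding box.
Vertical leg: 20 × 120, A = 2 400 mm², x = 10 mm, Ī = 80 000 mm⁴.
Horizontal leg (remainder): 30 × 20, A = 600 mm², x = 35 mm, Ī = 45 000 mm⁴.
Centroid: x̄ = ΣA·x / ΣA = 15 mm.
Transfer each piece to the vertical centroidal axis using Ī + A·d² with d = x − 15:
  vertical leg: d = -5 mm → contributes +140 000 mm⁴
  horizontal leg (remainder): d = 20 mm → contributes +285 000 mm⁴
Total I = 425 000 mm⁴.
Extreme fibre distance c = 35 mm; S = I/c = 12142.9 mm³.

S_y ≈ 1.214 × 10⁴ mm³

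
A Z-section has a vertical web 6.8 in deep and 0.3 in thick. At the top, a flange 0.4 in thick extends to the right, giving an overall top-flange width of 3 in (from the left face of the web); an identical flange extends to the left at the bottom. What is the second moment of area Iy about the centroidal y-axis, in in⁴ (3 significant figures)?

Decompose the section into non-overlapping parts with the origin at the bottom-left of its bounding rectangle.
Web: 0.3 × 6.8, A = 2.04 in², x = 2.85 in, Ī = 0.0153 in⁴.
Top flange (beyond web): 2.7 × 0.4, A = 1.08 in², x = 4.35 in, Ī = 0.6561 in⁴.
Bottom flange (beyond web): 2.7 × 0.4, A = 1.08 in², x = 1.35 in, Ī = 0.6561 in⁴.
Centroid: x̄ = ΣA·x / ΣA = 2.85 in.
Transfer each piece to the centroidal y-axis using Ī + A·d² with d = x − 2.85:
  web: d = 0 in → contributes +0.0153 in⁴
  top flange (beyond web): d = 1.5 in → contributes +3.0861 in⁴
  bottom flange (beyond web): d = -1.5 in → contributes +3.0861 in⁴
Total I = 6.1875 in⁴.

Iy ≈ 6.19 in⁴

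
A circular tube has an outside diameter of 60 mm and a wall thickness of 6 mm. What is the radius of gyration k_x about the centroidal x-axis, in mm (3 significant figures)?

k_x ≈ 19.2 mm

Decompose the section into non-overlapping parts with the origin at the bottom-left of its bounding rectangle.
Outer circle: ⌀60, A = 2827.4 mm², y = 30 mm, Ī = 636 173 mm⁴.
Bore (subtracted): ⌀48, A = 1809.6 mm², y = 30 mm, Ī = 260 576 mm⁴.
By symmetry the centroid is at mid-height, ȳ = 30 mm.
All pieces are centred on the centroidal x-axis, so I = ΣĪ (holes subtracted) = 375 596 mm⁴.
Radius of gyration: k = √(I/A) = √(375 596 / 1017.9) = 19.209 mm.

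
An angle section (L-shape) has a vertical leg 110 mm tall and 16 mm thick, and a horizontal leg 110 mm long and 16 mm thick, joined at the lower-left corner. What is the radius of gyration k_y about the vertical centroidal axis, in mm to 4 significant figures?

k_y ≈ 33.20 mm

Split into non-overlapping primitives; take the origin at the lower-left of the bounding box.
Vertical leg: 16 × 110, A = 1 760 mm², x = 8 mm, Ī = 37546.7 mm⁴.
Horizontal leg (remainder): 94 × 16, A = 1 504 mm², x = 63 mm, Ī = 1 107 445 mm⁴.
Centroid: x̄ = ΣA·x / ΣA = 33.3431 mm.
Transfer each piece to the vertical centroidal axis using Ī + A·d² with d = x − 33.3431:
  vertical leg: d = -25.3431 mm → contributes +1 167 950 mm⁴
  horizontal leg (remainder): d = 29.6569 mm → contributes +2 430 258 mm⁴
Total I = 3 598 208 mm⁴.
Radius of gyration: k = √(I/A) = √(3 598 208 / 3 264) = 33.2023 mm.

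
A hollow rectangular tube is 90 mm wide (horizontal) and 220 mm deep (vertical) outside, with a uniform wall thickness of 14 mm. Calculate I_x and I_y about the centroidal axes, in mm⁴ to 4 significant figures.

Decompose the section into non-overlapping parts with the origin at the bottom-left of its bounding rectangle.
Outer rectangle: 90 × 220, A = 19 800 mm², y = 110 mm, Ī = 79 860 000 mm⁴.
Inner void (subtracted): 62 × 192, A = 11 904 mm², y = 110 mm, Ī = 36 569 088 mm⁴.
By symmetry the centroid is at mid-height, ȳ = 110 mm.
All pieces are centred on the centroidal x-axis, so I = ΣĪ (holes subtracted) = 43 290 912 mm⁴.
Repeating about the centroidal y-axis gives I_y = 9 551 752 mm⁴.

I_x ≈ 4.329 × 10⁷ mm⁴, I_y ≈ 9.552 × 10⁶ mm⁴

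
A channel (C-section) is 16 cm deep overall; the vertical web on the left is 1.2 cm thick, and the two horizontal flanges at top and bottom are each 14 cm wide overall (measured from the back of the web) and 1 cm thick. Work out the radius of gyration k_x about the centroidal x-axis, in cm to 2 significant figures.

k_x ≈ 6.4 cm

Decompose the section into non-overlapping parts with the origin at the bottom-left of its bounding rectangle.
Web: 1.2 × 16, A = 19.2 cm², y = 8 cm, Ī = 409.6 cm⁴.
Top flange (beyond web): 12.8 × 1, A = 12.8 cm², y = 15.5 cm, Ī = 1.067 cm⁴.
Bottom flange (beyond web): 12.8 × 1, A = 12.8 cm², y = 0.5 cm, Ī = 1.067 cm⁴.
By symmetry the centroid is at mid-height, ȳ = 8 cm.
Transfer each piece to the centroidal x-axis using Ī + A·d² with d = y − 8:
  web: d = 0 cm → contributes +409.6 cm⁴
  top flange (beyond web): d = 7.5 cm → contributes +721.1 cm⁴
  bottom flange (beyond web): d = -7.5 cm → contributes +721.1 cm⁴
Total I = 1 852 cm⁴.
Radius of gyration: k = √(I/A) = √(1 852 / 44.8) = 6.429 cm.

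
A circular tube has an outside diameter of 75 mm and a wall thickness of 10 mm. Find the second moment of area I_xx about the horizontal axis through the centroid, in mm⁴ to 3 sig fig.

Break the section into simple shapes (no overlaps), measuring from the bottom-left corner of the bounding box.
Outer circle: ⌀75, A = 4417.9 mm², y = 37.5 mm, Ī = 1 553 156 mm⁴.
Bore (subtracted): ⌀55, A = 2375.8 mm², y = 37.5 mm, Ī = 449 180 mm⁴.
By symmetry the centroid is at mid-height, ȳ = 37.5 mm.
All pieces are centred on the horizontal axis through the centroid, so I = ΣĪ (holes subtracted) = 1 103 975 mm⁴.

I_xx ≈ 1.10 × 10⁶ mm⁴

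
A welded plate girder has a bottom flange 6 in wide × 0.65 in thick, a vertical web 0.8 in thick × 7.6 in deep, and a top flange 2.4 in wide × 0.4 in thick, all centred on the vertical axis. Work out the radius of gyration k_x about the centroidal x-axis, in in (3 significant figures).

Break the section into simple shapes (no overlaps), measuring from the bottom-left corner of the bounding box.
Bottom plate: 6 × 0.65, A = 3.9 in², y = 0.325 in, Ī = 0.13731 in⁴.
Web plate: 0.8 × 7.6, A = 6.08 in², y = 4.45 in, Ī = 29.265 in⁴.
Top plate: 2.4 × 0.4, A = 0.96 in², y = 8.45 in, Ī = 0.0128 in⁴.
Centroid: ȳ = ΣA·y / ΣA = 3.3305 in.
Transfer each piece to the centroidal x-axis using Ī + A·d² with d = y − 3.3305:
  bottom plate: d = -3.0055 in → contributes +35.366 in⁴
  web plate: d = 1.1195 in → contributes +36.885 in⁴
  top plate: d = 5.1195 in → contributes +25.174 in⁴
Total I = 97.425 in⁴.
Radius of gyration: k = √(I/A) = √(97.425 / 10.94) = 2.9842 in.

k_x ≈ 2.98 in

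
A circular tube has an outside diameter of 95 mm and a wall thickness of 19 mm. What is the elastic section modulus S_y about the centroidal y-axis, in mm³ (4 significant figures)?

S_y ≈ 7.326 × 10⁴ mm³

Break the section into simple shapes (no overlaps), measuring from the bottom-left corner of the bounding box.
Outer circle: ⌀95, A = 7088.22 mm², x = 47.5 mm, Ī = 3 998 198 mm⁴.
Bore (subtracted): ⌀57, A = 2551.76 mm², x = 47.5 mm, Ī = 518 166 mm⁴.
By symmetry the centroid is at mid-width, x̄ = 47.5 mm.
All pieces are centred on the centroidal y-axis, so I = ΣĪ (holes subtracted) = 3 480 032 mm⁴.
Extreme fibre distance c = 47.5 mm; S = I/c = 73263.8 mm³.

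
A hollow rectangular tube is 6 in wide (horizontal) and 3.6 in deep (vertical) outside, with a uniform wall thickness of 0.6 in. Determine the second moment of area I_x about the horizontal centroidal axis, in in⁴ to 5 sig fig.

Break the section into simple shapes (no overlaps), measuring from the bottom-left corner of the bounding box.
Outer rectangle: 6 × 3.6, A = 21.6 in², y = 1.8 in, Ī = 23.328 in⁴.
Inner void (subtracted): 4.8 × 2.4, A = 11.52 in², y = 1.8 in, Ī = 5.5296 in⁴.
By symmetry the centroid is at mid-height, ȳ = 1.8 in.
All pieces are centred on the horizontal centroidal axis, so I = ΣĪ (holes subtracted) = 17.7984 in⁴.

I_x ≈ 17.798 in⁴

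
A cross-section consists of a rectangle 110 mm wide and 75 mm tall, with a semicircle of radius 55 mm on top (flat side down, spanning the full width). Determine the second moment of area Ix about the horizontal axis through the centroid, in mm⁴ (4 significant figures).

Ix ≈ 1.603 × 10⁷ mm⁴

Break the section into simple shapes (no overlaps), measuring from the bottom-left corner of the bounding box.
Rectangular body: 110 × 75, A = 8 250 mm², y = 37.5 mm, Ī = 3 867 188 mm⁴.
Semicircular cap: semicircle r = 55, A = 4751.66 mm², y = 98.3427 mm, Ī = 1 004 345 mm⁴.
Centroid: ȳ = ΣA·y / ΣA = 59.7359 mm.
Transfer each piece to the horizontal axis through the centroid using Ī + A·d² with d = y − 59.7359:
  rectangular body: d = -22.2359 mm → contributes +7 946 286 mm⁴
  semicircular cap: d = 38.6068 mm → contributes +8 086 622 mm⁴
Total I = 16 032 909 mm⁴.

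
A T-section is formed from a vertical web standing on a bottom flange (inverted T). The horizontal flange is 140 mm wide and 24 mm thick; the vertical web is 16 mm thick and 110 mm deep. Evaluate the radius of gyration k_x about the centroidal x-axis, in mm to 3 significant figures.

Break the section into simple shapes (no overlaps), measuring from the bottom-left corner of the bounding box.
Flange: 140 × 24, A = 3 360 mm², y = 12 mm, Ī = 161 280 mm⁴.
Web: 16 × 110, A = 1 760 mm², y = 79 mm, Ī = 1 774 667 mm⁴.
Centroid: ȳ = ΣA·y / ΣA = 35.031 mm.
Transfer each piece to the centroidal x-axis using Ī + A·d² with d = y − 35.031:
  flange: d = -23.031 mm → contributes +1 943 553 mm⁴
  web: d = 43.969 mm → contributes +5 177 188 mm⁴
Total I = 7 120 742 mm⁴.
Radius of gyration: k = √(I/A) = √(7 120 742 / 5 120) = 37.293 mm.

k_x ≈ 37.3 mm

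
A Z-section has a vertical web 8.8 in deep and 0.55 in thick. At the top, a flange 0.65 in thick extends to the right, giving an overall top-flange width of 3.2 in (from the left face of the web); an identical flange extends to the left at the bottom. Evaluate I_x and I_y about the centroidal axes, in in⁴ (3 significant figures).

Split into non-overlapping primitives; take the origin at the lower-left of the bounding box.
Web: 0.55 × 8.8, A = 4.84 in², y = 4.4 in, Ī = 31.234 in⁴.
Top flange (beyond web): 2.65 × 0.65, A = 1.7225 in², y = 8.475 in, Ī = 0.060646 in⁴.
Bottom flange (beyond web): 2.65 × 0.65, A = 1.7225 in², y = 0.325 in, Ī = 0.060646 in⁴.
Centroid: ȳ = ΣA·y / ΣA = 4.4 in.
Transfer each piece to the centroidal x-axis using Ī + A·d² with d = y − 4.4:
  web: d = 0 in → contributes +31.234 in⁴
  top flange (beyond web): d = 4.075 in → contributes +28.664 in⁴
  bottom flange (beyond web): d = -4.075 in → contributes +28.664 in⁴
Total I = 88.562 in⁴.
For the y-axis: x̄ = 2.925 in.
Repeating about the centroidal y-axis gives I_y = 10.957 in⁴.

I_x ≈ 88.6 in⁴, I_y ≈ 11.0 in⁴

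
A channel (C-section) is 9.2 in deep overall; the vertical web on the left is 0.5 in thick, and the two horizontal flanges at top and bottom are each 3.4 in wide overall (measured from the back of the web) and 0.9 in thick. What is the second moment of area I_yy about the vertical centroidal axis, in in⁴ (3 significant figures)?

I_yy ≈ 10.8 in⁴

Decompose the section into non-overlapping parts with the origin at the bottom-left of its bounding rectangle.
Web: 0.5 × 9.2, A = 4.6 in², x = 0.25 in, Ī = 0.095833 in⁴.
Top flange (beyond web): 2.9 × 0.9, A = 2.61 in², x = 1.95 in, Ī = 1.8292 in⁴.
Bottom flange (beyond web): 2.9 × 0.9, A = 2.61 in², x = 1.95 in, Ī = 1.8292 in⁴.
Centroid: x̄ = ΣA·x / ΣA = 1.1537 in.
Transfer each piece to the vertical centroidal axis using Ī + A·d² with d = x − 1.1537:
  web: d = -0.90367 in → contributes +3.8522 in⁴
  top flange (beyond web): d = 0.79633 in → contributes +3.4843 in⁴
  bottom flange (beyond web): d = 0.79633 in → contributes +3.4843 in⁴
Total I = 10.821 in⁴.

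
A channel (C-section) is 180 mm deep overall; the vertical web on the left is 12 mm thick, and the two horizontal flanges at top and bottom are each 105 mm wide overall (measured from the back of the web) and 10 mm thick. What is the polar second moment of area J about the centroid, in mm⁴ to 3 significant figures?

Break the section into simple shapes (no overlaps), measuring from the bottom-left corner of the bounding box.
Web: 12 × 180, A = 2 160 mm², y = 90 mm, Ī = 5 832 000 mm⁴.
Top flange (beyond web): 93 × 10, A = 930 mm², y = 175 mm, Ī = 7 750 mm⁴.
Bottom flange (beyond web): 93 × 10, A = 930 mm², y = 5 mm, Ī = 7 750 mm⁴.
By symmetry the centroid is at mid-height, ȳ = 90 mm.
Transfer each piece to the centroidal x-axis using Ī + A·d² with d = y − 90:
  web: d = 0 mm → contributes +5 832 000 mm⁴
  top flange (beyond web): d = 85 mm → contributes +6 727 000 mm⁴
  bottom flange (beyond web): d = -85 mm → contributes +6 727 000 mm⁴
Total I = 19 286 000 mm⁴.
For the y-axis: x̄ = 30.291 mm.
Repeating about the centroidal y-axis gives I_y = 4 121 119 mm⁴.
Polar second moment: J = I_x + I_y = 23 407 119 mm⁴.

J ≈ 2.34 × 10⁷ mm⁴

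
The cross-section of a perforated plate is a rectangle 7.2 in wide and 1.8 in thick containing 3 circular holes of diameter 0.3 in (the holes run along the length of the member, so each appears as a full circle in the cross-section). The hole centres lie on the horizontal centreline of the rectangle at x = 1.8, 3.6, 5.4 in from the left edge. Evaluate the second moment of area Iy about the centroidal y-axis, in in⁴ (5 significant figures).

Iy ≈ 55.528 in⁴

Break the section into simple shapes (no overlaps), measuring from the bottom-left corner of the bounding box.
Plate: 7.2 × 1.8, A = 12.96 in², x = 3.6 in, Ī = 55.9872 in⁴.
Hole 1 (subtracted): ⌀0.3, A = 0.07068583 in², x = 1.8 in, Ī = 0.0003976078 in⁴.
Hole 2 (subtracted): ⌀0.3, A = 0.07068583 in², x = 3.6 in, Ī = 0.0003976078 in⁴.
Hole 3 (subtracted): ⌀0.3, A = 0.07068583 in², x = 5.4 in, Ī = 0.0003976078 in⁴.
By symmetry the centroid is at mid-width, x̄ = 3.6 in.
Transfer each piece to the centroidal y-axis using Ī + A·d² with d = x − 3.6:
  plate: d = 0 in → contributes +55.9872 in⁴
  hole 1: d = -1.8 in → contributes −0.2294197 in⁴
  hole 2: d = 0 in → contributes −0.0003976078 in⁴
  hole 3: d = 1.8 in → contributes −0.2294197 in⁴
Total I = 55.52796 in⁴.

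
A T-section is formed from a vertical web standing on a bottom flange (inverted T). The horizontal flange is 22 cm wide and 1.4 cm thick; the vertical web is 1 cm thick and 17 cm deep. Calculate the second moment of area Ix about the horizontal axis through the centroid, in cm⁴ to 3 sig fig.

Ix ≈ 1340 cm⁴

Treat the section as a set of non-overlapping primitives; coordinates are from the bounding-box lower-left.
Flange: 22 × 1.4, A = 30.8 cm², y = 0.7 cm, Ī = 5.0307 cm⁴.
Web: 1 × 17, A = 17 cm², y = 9.9 cm, Ī = 409.42 cm⁴.
Centroid: ȳ = ΣA·y / ΣA = 3.972 cm.
Transfer each piece to the horizontal axis through the centroid using Ī + A·d² with d = y − 3.972:
  flange: d = -3.272 cm → contributes +334.77 cm⁴
  web: d = 5.928 cm → contributes +1006.8 cm⁴
Total I = 1341.6 cm⁴.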